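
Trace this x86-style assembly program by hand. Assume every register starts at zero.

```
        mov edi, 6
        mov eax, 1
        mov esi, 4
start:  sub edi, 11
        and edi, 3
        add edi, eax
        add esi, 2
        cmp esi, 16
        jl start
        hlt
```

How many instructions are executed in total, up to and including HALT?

40

after mov edi, 6: edi=6
after mov eax, 1: eax=1
after mov esi, 4: esi=4
after sub edi, 11: edi=6-11=-5
after and edi, 3: edi=(-5)&3=3
after add edi, eax: edi=3+1=4
after add esi, 2: esi=4+2=6
cmp esi, 16  (cmp 6,16)
jl start: taken
after sub edi, 11: edi=4-11=-7
after and edi, 3: edi=(-7)&3=1
after add edi, eax: edi=1+1=2
after add esi, 2: esi=6+2=8
cmp esi, 16  (cmp 8,16)
jl start: taken
after sub edi, 11: edi=2-11=-9
after and edi, 3: edi=(-9)&3=3
after add edi, eax: edi=3+1=4
after add esi, 2: esi=8+2=10
cmp esi, 16  (cmp 10,16)
jl start: taken
after sub edi, 11: edi=4-11=-7
after and edi, 3: edi=(-7)&3=1
after add edi, eax: edi=1+1=2
after add esi, 2: esi=10+2=12
cmp esi, 16  (cmp 12,16)
jl start: taken
after sub edi, 11: edi=2-11=-9
after and edi, 3: edi=(-9)&3=3
after add edi, eax: edi=3+1=4
after add esi, 2: esi=12+2=14
cmp esi, 16  (cmp 14,16)
jl start: taken
after sub edi, 11: edi=4-11=-7
after and edi, 3: edi=(-7)&3=1
after add edi, eax: edi=1+1=2
after add esi, 2: esi=14+2=16
cmp esi, 16  (cmp 16,16)
jl start: not taken
halt.
Total executed instructions: 40.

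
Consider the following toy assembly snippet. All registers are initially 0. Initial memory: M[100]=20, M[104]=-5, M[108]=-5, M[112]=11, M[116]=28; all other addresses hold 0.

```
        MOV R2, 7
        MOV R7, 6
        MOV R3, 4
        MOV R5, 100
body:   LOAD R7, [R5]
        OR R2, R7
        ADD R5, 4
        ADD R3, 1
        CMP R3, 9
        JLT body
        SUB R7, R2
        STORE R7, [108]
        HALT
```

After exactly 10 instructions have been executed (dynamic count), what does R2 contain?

23

R2=7
R7=6
R3=4
R5=100
R7=M[100]=20
R2=7|20=23
R5=100+4=104
R3=4+1=5
CMP R3, 9  (cmp 5,9)
JLT body: taken
After step 10: R2 = 23.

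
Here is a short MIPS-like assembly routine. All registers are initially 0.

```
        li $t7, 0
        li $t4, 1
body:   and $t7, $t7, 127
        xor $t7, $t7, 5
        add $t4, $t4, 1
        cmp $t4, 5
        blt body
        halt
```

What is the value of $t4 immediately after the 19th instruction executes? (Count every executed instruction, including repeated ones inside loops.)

li $t7, 0 → $t7=0
li $t4, 1 → $t4=1
and $t7, $t7, 127 → $t7=0&127=0
xor $t7, $t7, 5 → $t7=0^5=5
add $t4, $t4, 1 → $t4=1+1=2
cmp $t4, 5  (cmp 2,5)
blt body: taken
and $t7, $t7, 127 → $t7=5&127=5
xor $t7, $t7, 5 → $t7=5^5=0
add $t4, $t4, 1 → $t4=2+1=3
cmp $t4, 5  (cmp 3,5)
blt body: taken
and $t7, $t7, 127 → $t7=0&127=0
xor $t7, $t7, 5 → $t7=0^5=5
add $t4, $t4, 1 → $t4=3+1=4
cmp $t4, 5  (cmp 4,5)
blt body: taken
and $t7, $t7, 127 → $t7=5&127=5
xor $t7, $t7, 5 → $t7=5^5=0
After step 19: $t4 = 4.

4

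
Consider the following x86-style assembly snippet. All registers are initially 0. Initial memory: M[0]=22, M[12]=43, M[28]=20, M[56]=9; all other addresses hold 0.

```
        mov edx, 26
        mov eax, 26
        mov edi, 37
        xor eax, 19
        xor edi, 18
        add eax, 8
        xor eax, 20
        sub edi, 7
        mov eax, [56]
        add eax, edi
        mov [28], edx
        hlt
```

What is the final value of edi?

edx=26
eax=26
edi=37
eax=26^19=9
edi=37^18=55
eax=9+8=17
eax=17^20=5
edi=55-7=48
eax=M[56]=9
eax=9+48=57
mov [28], edx → M[28]=26
halt.

48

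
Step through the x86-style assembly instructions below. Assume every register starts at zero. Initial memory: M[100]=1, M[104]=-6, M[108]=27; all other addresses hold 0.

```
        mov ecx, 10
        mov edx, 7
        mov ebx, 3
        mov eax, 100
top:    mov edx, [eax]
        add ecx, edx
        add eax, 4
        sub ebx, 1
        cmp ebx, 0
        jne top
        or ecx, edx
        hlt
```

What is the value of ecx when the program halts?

after mov ecx, 10: ecx=10
after mov edx, 7: edx=7
after mov ebx, 3: ebx=3
after mov eax, 100: eax=100
after mov edx, [eax]: edx=M[100]=1
after add ecx, edx: ecx=10+1=11
after add eax, 4: eax=100+4=104
after sub ebx, 1: ebx=3-1=2
cmp ebx, 0  (cmp 2,0)
jne top: taken
after mov edx, [eax]: edx=M[104]=-6
after add ecx, edx: ecx=11+(-6)=5
after add eax, 4: eax=104+4=108
after sub ebx, 1: ebx=2-1=1
cmp ebx, 0  (cmp 1,0)
jne top: taken
after mov edx, [eax]: edx=M[108]=27
after add ecx, edx: ecx=5+27=32
after add eax, 4: eax=108+4=112
after sub ebx, 1: ebx=1-1=0
cmp ebx, 0  (cmp 0,0)
jne top: not taken
after or ecx, edx: ecx=32|27=59
halt.

59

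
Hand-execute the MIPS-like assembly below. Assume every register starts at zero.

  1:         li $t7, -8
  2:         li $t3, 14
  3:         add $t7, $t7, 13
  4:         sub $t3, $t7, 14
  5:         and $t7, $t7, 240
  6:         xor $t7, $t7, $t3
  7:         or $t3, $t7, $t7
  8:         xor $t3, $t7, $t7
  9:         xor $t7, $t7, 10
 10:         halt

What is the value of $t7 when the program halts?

-3

$t7=-8
$t3=14
$t7=(-8)+13=5
$t3=5-14=-9
$t7=5&240=0
$t7=0^(-9)=-9
$t3=(-9)|(-9)=-9
$t3=(-9)^(-9)=0
$t7=(-9)^10=-3
halt.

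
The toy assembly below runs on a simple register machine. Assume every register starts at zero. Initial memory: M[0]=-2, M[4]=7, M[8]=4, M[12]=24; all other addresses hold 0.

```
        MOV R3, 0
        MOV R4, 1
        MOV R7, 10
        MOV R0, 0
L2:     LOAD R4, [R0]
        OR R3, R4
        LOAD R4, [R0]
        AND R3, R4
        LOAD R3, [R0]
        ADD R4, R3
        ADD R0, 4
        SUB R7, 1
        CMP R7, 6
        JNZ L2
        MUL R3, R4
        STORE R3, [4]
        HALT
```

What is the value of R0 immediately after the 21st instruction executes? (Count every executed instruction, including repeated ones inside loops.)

R3=0
R4=1
R7=10
R0=0
R4=M[0]=-2
R3=0|(-2)=-2
R4=M[0]=-2
R3=(-2)&(-2)=-2
R3=M[0]=-2
R4=(-2)+(-2)=-4
R0=0+4=4
R7=10-1=9
CMP R7, 6  (cmp 9,6)
JNZ L2: taken
R4=M[4]=7
R3=(-2)|7=-1
R4=M[4]=7
R3=(-1)&7=7
R3=M[4]=7
R4=7+7=14
R0=4+4=8
After step 21: R0 = 8.

8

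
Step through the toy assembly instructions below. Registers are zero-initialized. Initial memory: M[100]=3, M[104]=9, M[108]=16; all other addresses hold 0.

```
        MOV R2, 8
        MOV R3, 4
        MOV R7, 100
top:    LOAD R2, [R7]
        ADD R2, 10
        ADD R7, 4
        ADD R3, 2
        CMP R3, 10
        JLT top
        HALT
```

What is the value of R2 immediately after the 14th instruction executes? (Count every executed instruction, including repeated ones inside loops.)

19

after MOV R2, 8: R2=8
after MOV R3, 4: R3=4
after MOV R7, 100: R7=100
after LOAD R2, [R7]: R2=M[100]=3
after ADD R2, 10: R2=3+10=13
after ADD R7, 4: R7=100+4=104
after ADD R3, 2: R3=4+2=6
CMP R3, 10  (cmp 6,10)
JLT top: taken
after LOAD R2, [R7]: R2=M[104]=9
after ADD R2, 10: R2=9+10=19
after ADD R7, 4: R7=104+4=108
after ADD R3, 2: R3=6+2=8
CMP R3, 10  (cmp 8,10)
After step 14: R2 = 19.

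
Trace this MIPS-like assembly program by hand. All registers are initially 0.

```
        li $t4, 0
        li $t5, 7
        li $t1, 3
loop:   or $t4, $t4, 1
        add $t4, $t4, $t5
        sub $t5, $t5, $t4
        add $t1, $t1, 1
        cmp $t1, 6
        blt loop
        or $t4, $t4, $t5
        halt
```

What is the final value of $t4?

-9

$t4=0
$t5=7
$t1=3
$t4=0|1=1
$t4=1+7=8
$t5=7-8=-1
$t1=3+1=4
cmp $t1, 6  (cmp 4,6)
blt loop: taken
$t4=8|1=9
$t4=9+(-1)=8
$t5=(-1)-8=-9
$t1=4+1=5
cmp $t1, 6  (cmp 5,6)
blt loop: taken
$t4=8|1=9
$t4=9+(-9)=0
$t5=(-9)-0=-9
$t1=5+1=6
cmp $t1, 6  (cmp 6,6)
blt loop: not taken
$t4=0|(-9)=-9
halt.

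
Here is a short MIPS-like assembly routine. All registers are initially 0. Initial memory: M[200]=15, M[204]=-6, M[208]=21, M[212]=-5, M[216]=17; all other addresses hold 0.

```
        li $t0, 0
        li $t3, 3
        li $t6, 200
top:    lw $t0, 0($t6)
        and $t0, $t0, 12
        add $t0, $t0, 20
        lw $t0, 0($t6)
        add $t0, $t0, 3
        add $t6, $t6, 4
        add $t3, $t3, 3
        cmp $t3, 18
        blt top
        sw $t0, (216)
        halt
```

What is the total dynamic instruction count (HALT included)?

50

after li $t0, 0: $t0=0
after li $t3, 3: $t3=3
after li $t6, 200: $t6=200
after lw $t0, 0($t6): $t0=M[200]=15
after and $t0, $t0, 12: $t0=15&12=12
after add $t0, $t0, 20: $t0=12+20=32
after lw $t0, 0($t6): $t0=M[200]=15
after add $t0, $t0, 3: $t0=15+3=18
after add $t6, $t6, 4: $t6=200+4=204
after add $t3, $t3, 3: $t3=3+3=6
cmp $t3, 18  (cmp 6,18)
blt top: taken
after lw $t0, 0($t6): $t0=M[204]=-6
after and $t0, $t0, 12: $t0=(-6)&12=8
after add $t0, $t0, 20: $t0=8+20=28
after lw $t0, 0($t6): $t0=M[204]=-6
after add $t0, $t0, 3: $t0=(-6)+3=-3
after add $t6, $t6, 4: $t6=204+4=208
after add $t3, $t3, 3: $t3=6+3=9
cmp $t3, 18  (cmp 9,18)
blt top: taken
after lw $t0, 0($t6): $t0=M[208]=21
after and $t0, $t0, 12: $t0=21&12=4
after add $t0, $t0, 20: $t0=4+20=24
after lw $t0, 0($t6): $t0=M[208]=21
after add $t0, $t0, 3: $t0=21+3=24
after add $t6, $t6, 4: $t6=208+4=212
after add $t3, $t3, 3: $t3=9+3=12
cmp $t3, 18  (cmp 12,18)
blt top: taken
after lw $t0, 0($t6): $t0=M[212]=-5
after and $t0, $t0, 12: $t0=(-5)&12=8
after add $t0, $t0, 20: $t0=8+20=28
after lw $t0, 0($t6): $t0=M[212]=-5
after add $t0, $t0, 3: $t0=(-5)+3=-2
after add $t6, $t6, 4: $t6=212+4=216
after add $t3, $t3, 3: $t3=12+3=15
cmp $t3, 18  (cmp 15,18)
blt top: taken
after lw $t0, 0($t6): $t0=M[216]=17
after and $t0, $t0, 12: $t0=17&12=0
after add $t0, $t0, 20: $t0=0+20=20
after lw $t0, 0($t6): $t0=M[216]=17
after add $t0, $t0, 3: $t0=17+3=20
after add $t6, $t6, 4: $t6=216+4=220
after add $t3, $t3, 3: $t3=15+3=18
cmp $t3, 18  (cmp 18,18)
blt top: not taken
sw $t0, (216) → M[216]=20
halt.
Total executed instructions: 50.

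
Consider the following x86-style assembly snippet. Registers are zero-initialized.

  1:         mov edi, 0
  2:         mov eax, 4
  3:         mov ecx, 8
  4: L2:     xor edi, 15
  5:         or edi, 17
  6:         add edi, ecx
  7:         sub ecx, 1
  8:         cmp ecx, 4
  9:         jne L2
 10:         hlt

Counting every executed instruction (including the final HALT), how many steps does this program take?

after mov edi, 0: edi=0
after mov eax, 4: eax=4
after mov ecx, 8: ecx=8
after xor edi, 15: edi=0^15=15
after or edi, 17: edi=15|17=31
after add edi, ecx: edi=31+8=39
after sub ecx, 1: ecx=8-1=7
cmp ecx, 4  (cmp 7,4)
jne L2: taken
after xor edi, 15: edi=39^15=40
after or edi, 17: edi=40|17=57
after add edi, ecx: edi=57+7=64
after sub ecx, 1: ecx=7-1=6
cmp ecx, 4  (cmp 6,4)
jne L2: taken
after xor edi, 15: edi=64^15=79
after or edi, 17: edi=79|17=95
after add edi, ecx: edi=95+6=101
after sub ecx, 1: ecx=6-1=5
cmp ecx, 4  (cmp 5,4)
jne L2: taken
after xor edi, 15: edi=101^15=106
after or edi, 17: edi=106|17=123
after add edi, ecx: edi=123+5=128
after sub ecx, 1: ecx=5-1=4
cmp ecx, 4  (cmp 4,4)
jne L2: not taken
halt.
Total executed instructions: 28.

28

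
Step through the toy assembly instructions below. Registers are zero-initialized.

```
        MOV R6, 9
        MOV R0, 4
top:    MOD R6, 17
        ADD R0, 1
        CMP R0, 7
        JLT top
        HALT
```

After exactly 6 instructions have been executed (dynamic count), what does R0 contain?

5

after MOV R6, 9: R6=9
after MOV R0, 4: R0=4
after MOD R6, 17: R6=9%17=9
after ADD R0, 1: R0=4+1=5
CMP R0, 7  (cmp 5,7)
JLT top: taken
After step 6: R0 = 5.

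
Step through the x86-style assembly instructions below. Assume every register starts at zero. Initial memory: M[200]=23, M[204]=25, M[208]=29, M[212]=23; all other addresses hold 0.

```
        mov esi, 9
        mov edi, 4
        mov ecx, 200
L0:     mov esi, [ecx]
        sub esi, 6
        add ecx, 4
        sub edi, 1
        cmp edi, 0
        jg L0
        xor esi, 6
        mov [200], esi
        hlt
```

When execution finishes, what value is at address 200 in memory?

esi=9
edi=4
ecx=200
esi=M[200]=23
esi=23-6=17
ecx=200+4=204
edi=4-1=3
cmp edi, 0  (cmp 3,0)
jg L0: taken
esi=M[204]=25
esi=25-6=19
ecx=204+4=208
edi=3-1=2
cmp edi, 0  (cmp 2,0)
jg L0: taken
esi=M[208]=29
esi=29-6=23
ecx=208+4=212
edi=2-1=1
cmp edi, 0  (cmp 1,0)
jg L0: taken
esi=M[212]=23
esi=23-6=17
ecx=212+4=216
edi=1-1=0
cmp edi, 0  (cmp 0,0)
jg L0: not taken
esi=17^6=23
mov [200], esi → M[200]=23
halt.

23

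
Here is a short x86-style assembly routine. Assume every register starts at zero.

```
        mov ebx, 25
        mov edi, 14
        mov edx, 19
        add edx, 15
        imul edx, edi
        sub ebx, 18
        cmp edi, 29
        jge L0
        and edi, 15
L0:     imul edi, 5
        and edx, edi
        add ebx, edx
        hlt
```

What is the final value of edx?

68

after mov ebx, 25: ebx=25
after mov edi, 14: edi=14
after mov edx, 19: edx=19
after add edx, 15: edx=19+15=34
after imul edx, edi: edx=34*14=476
after sub ebx, 18: ebx=25-18=7
cmp edi, 29  (cmp 14,29)
jge L0: not taken
after and edi, 15: edi=14&15=14
after imul edi, 5: edi=14*5=70
after and edx, edi: edx=476&70=68
after add ebx, edx: ebx=7+68=75
halt.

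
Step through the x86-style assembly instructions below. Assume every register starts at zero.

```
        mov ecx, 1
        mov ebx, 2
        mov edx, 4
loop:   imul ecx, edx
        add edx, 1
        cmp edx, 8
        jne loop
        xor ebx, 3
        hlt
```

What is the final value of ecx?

840

after mov ecx, 1: ecx=1
after mov ebx, 2: ebx=2
after mov edx, 4: edx=4
after imul ecx, edx: ecx=1*4=4
after add edx, 1: edx=4+1=5
cmp edx, 8  (cmp 5,8)
jne loop: taken
after imul ecx, edx: ecx=4*5=20
after add edx, 1: edx=5+1=6
cmp edx, 8  (cmp 6,8)
jne loop: taken
after imul ecx, edx: ecx=20*6=120
after add edx, 1: edx=6+1=7
cmp edx, 8  (cmp 7,8)
jne loop: taken
after imul ecx, edx: ecx=120*7=840
after add edx, 1: edx=7+1=8
cmp edx, 8  (cmp 8,8)
jne loop: not taken
after xor ebx, 3: ebx=2^3=1
halt.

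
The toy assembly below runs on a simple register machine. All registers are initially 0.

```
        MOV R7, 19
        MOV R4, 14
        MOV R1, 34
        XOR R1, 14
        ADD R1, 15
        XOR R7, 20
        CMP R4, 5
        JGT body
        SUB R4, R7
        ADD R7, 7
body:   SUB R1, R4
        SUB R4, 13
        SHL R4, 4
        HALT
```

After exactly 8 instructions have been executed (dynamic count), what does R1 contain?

R7=19
R4=14
R1=34
R1=34^14=44
R1=44+15=59
R7=19^20=7
CMP R4, 5  (cmp 14,5)
JGT body: taken
After step 8: R1 = 59.

59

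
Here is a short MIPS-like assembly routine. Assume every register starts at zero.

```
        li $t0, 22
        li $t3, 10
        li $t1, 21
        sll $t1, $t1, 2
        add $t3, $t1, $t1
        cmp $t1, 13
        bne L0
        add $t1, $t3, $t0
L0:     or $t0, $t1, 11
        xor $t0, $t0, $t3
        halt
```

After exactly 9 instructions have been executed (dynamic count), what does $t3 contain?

168

after li $t0, 22: $t0=22
after li $t3, 10: $t3=10
after li $t1, 21: $t1=21
after sll $t1, $t1, 2: $t1=21<<2=84
after add $t3, $t1, $t1: $t3=84+84=168
cmp $t1, 13  (cmp 84,13)
bne L0: taken
after or $t0, $t1, 11: $t0=84|11=95
after xor $t0, $t0, $t3: $t0=95^168=247
After step 9: $t3 = 168.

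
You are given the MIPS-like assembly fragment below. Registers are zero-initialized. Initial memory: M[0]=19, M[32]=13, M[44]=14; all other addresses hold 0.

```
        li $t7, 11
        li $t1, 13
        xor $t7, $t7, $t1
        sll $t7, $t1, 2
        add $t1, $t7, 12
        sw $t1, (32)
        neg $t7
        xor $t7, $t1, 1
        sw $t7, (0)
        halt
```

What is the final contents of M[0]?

65

$t7=11
$t1=13
$t7=11^13=6
$t7=13<<2=52
$t1=52+12=64
sw $t1, (32) → M[32]=64
$t7=-(52)=-52
$t7=64^1=65
sw $t7, (0) → M[0]=65
halt.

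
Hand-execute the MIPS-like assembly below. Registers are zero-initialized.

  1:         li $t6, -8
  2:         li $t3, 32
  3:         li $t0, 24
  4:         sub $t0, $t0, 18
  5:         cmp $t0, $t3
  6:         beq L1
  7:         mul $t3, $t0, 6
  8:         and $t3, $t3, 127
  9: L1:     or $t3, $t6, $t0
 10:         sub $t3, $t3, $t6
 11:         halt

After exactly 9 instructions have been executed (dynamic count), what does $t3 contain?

li $t6, -8 → $t6=-8
li $t3, 32 → $t3=32
li $t0, 24 → $t0=24
sub $t0, $t0, 18 → $t0=24-18=6
cmp $t0, $t3  (cmp 6,32)
beq L1: not taken
mul $t3, $t0, 6 → $t3=6*6=36
and $t3, $t3, 127 → $t3=36&127=36
or $t3, $t6, $t0 → $t3=(-8)|6=-2
After step 9: $t3 = -2.

-2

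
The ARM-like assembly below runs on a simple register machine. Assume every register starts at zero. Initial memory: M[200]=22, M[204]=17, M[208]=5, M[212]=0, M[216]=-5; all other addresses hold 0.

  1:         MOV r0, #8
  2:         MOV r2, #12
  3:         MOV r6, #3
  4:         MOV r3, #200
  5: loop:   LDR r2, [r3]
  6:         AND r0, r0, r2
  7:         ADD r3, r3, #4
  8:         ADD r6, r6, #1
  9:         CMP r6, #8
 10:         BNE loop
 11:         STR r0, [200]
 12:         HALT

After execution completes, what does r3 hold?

MOV r0, #8 → r0=8
MOV r2, #12 → r2=12
MOV r6, #3 → r6=3
MOV r3, #200 → r3=200
LDR r2, [r3] → r2=M[200]=22
AND r0, r0, r2 → r0=8&22=0
ADD r3, r3, #4 → r3=200+4=204
ADD r6, r6, #1 → r6=3+1=4
CMP r6, #8  (cmp 4,8)
BNE loop: taken
LDR r2, [r3] → r2=M[204]=17
AND r0, r0, r2 → r0=0&17=0
ADD r3, r3, #4 → r3=204+4=208
ADD r6, r6, #1 → r6=4+1=5
CMP r6, #8  (cmp 5,8)
BNE loop: taken
LDR r2, [r3] → r2=M[208]=5
AND r0, r0, r2 → r0=0&5=0
ADD r3, r3, #4 → r3=208+4=212
ADD r6, r6, #1 → r6=5+1=6
CMP r6, #8  (cmp 6,8)
BNE loop: taken
LDR r2, [r3] → r2=M[212]=0
AND r0, r0, r2 → r0=0&0=0
ADD r3, r3, #4 → r3=212+4=216
ADD r6, r6, #1 → r6=6+1=7
CMP r6, #8  (cmp 7,8)
BNE loop: taken
LDR r2, [r3] → r2=M[216]=-5
AND r0, r0, r2 → r0=0&(-5)=0
ADD r3, r3, #4 → r3=216+4=220
ADD r6, r6, #1 → r6=7+1=8
CMP r6, #8  (cmp 8,8)
BNE loop: not taken
STR r0, [200] → M[200]=0
halt.

220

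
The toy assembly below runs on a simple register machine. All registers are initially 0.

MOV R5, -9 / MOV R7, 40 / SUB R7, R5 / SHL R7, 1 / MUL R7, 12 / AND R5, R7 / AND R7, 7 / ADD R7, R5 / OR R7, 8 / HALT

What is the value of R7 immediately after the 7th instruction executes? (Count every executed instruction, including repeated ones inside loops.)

R5=-9
R7=40
R7=40-(-9)=49
R7=49<<1=98
R7=98*12=1176
R5=(-9)&1176=1168
R7=1176&7=0
After step 7: R7 = 0.

0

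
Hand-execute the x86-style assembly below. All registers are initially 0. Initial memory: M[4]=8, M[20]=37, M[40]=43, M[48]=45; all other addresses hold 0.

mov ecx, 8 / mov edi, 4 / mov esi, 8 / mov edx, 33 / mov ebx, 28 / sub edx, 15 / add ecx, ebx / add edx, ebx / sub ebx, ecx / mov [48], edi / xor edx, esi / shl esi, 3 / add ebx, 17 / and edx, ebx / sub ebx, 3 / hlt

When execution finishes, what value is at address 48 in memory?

4

ecx=8
edi=4
esi=8
edx=33
ebx=28
edx=33-15=18
ecx=8+28=36
edx=18+28=46
ebx=28-36=-8
mov [48], edi → M[48]=4
edx=46^8=38
esi=8<<3=64
ebx=(-8)+17=9
edx=38&9=0
ebx=9-3=6
halt.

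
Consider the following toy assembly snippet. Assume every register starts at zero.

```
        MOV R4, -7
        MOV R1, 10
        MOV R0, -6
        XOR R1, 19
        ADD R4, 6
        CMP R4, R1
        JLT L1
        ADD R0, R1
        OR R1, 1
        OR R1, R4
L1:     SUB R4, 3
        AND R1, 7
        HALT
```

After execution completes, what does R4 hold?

R4=-7
R1=10
R0=-6
R1=10^19=25
R4=(-7)+6=-1
CMP R4, R1  (cmp -1,25)
JLT L1: taken
R4=(-1)-3=-4
R1=25&7=1
halt.

-4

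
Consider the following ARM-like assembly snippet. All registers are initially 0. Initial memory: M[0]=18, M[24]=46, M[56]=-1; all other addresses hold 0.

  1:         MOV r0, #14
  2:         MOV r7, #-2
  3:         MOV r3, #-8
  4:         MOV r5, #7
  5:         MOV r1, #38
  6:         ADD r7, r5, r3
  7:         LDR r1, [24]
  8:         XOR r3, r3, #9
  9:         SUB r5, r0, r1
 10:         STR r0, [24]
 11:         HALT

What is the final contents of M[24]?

14

r0=14
r7=-2
r3=-8
r5=7
r1=38
r7=7+(-8)=-1
r1=M[24]=46
r3=(-8)^9=-15
r5=14-46=-32
STR r0, [24] → M[24]=14
halt.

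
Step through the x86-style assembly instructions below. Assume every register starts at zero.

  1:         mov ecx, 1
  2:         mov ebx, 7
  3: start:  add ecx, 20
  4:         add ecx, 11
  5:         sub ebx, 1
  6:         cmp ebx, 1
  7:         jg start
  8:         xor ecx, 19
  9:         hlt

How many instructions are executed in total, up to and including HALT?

34

ecx=1
ebx=7
ecx=1+20=21
ecx=21+11=32
ebx=7-1=6
cmp ebx, 1  (cmp 6,1)
jg start: taken
ecx=32+20=52
ecx=52+11=63
ebx=6-1=5
cmp ebx, 1  (cmp 5,1)
jg start: taken
ecx=63+20=83
ecx=83+11=94
ebx=5-1=4
cmp ebx, 1  (cmp 4,1)
jg start: taken
ecx=94+20=114
ecx=114+11=125
ebx=4-1=3
cmp ebx, 1  (cmp 3,1)
jg start: taken
ecx=125+20=145
ecx=145+11=156
ebx=3-1=2
cmp ebx, 1  (cmp 2,1)
jg start: taken
ecx=156+20=176
ecx=176+11=187
ebx=2-1=1
cmp ebx, 1  (cmp 1,1)
jg start: not taken
ecx=187^19=168
halt.
Total executed instructions: 34.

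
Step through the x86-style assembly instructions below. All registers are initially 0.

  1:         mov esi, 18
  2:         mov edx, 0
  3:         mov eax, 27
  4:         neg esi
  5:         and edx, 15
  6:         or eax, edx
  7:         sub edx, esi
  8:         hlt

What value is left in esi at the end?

mov esi, 18 → esi=18
mov edx, 0 → edx=0
mov eax, 27 → eax=27
neg esi → esi=-(18)=-18
and edx, 15 → edx=0&15=0
or eax, edx → eax=27|0=27
sub edx, esi → edx=0-(-18)=18
halt.

-18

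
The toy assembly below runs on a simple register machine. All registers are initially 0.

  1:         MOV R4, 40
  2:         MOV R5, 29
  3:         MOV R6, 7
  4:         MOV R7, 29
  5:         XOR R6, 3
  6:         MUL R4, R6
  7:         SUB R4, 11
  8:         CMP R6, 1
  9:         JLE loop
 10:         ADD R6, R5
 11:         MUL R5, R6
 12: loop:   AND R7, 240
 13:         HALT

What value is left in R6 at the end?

MOV R4, 40 → R4=40
MOV R5, 29 → R5=29
MOV R6, 7 → R6=7
MOV R7, 29 → R7=29
XOR R6, 3 → R6=7^3=4
MUL R4, R6 → R4=40*4=160
SUB R4, 11 → R4=160-11=149
CMP R6, 1  (cmp 4,1)
JLE loop: not taken
ADD R6, R5 → R6=4+29=33
MUL R5, R6 → R5=29*33=957
AND R7, 240 → R7=29&240=16
halt.

33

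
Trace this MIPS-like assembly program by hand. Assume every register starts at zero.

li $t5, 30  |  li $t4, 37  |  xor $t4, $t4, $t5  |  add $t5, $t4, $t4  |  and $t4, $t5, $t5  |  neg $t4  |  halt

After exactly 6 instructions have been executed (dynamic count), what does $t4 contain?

li $t5, 30 → $t5=30
li $t4, 37 → $t4=37
xor $t4, $t4, $t5 → $t4=37^30=59
add $t5, $t4, $t4 → $t5=59+59=118
and $t4, $t5, $t5 → $t4=118&118=118
neg $t4 → $t4=-(118)=-118
After step 6: $t4 = -118.

-118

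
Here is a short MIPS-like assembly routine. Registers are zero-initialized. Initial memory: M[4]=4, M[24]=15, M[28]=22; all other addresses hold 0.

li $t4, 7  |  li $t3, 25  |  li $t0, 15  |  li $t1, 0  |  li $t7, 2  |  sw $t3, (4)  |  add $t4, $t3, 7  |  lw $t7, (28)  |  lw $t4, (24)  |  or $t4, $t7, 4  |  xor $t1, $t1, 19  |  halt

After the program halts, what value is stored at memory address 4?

25

after li $t4, 7: $t4=7
after li $t3, 25: $t3=25
after li $t0, 15: $t0=15
after li $t1, 0: $t1=0
after li $t7, 2: $t7=2
sw $t3, (4) → M[4]=25
after add $t4, $t3, 7: $t4=25+7=32
after lw $t7, (28): $t7=M[28]=22
after lw $t4, (24): $t4=M[24]=15
after or $t4, $t7, 4: $t4=22|4=22
after xor $t1, $t1, 19: $t1=0^19=19
halt.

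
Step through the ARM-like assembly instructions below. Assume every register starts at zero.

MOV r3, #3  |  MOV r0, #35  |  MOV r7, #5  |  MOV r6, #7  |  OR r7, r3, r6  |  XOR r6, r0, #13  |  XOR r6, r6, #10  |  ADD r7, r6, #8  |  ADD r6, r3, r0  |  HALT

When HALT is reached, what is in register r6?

MOV r3, #3 → r3=3
MOV r0, #35 → r0=35
MOV r7, #5 → r7=5
MOV r6, #7 → r6=7
OR r7, r3, r6 → r7=3|7=7
XOR r6, r0, #13 → r6=35^13=46
XOR r6, r6, #10 → r6=46^10=36
ADD r7, r6, #8 → r7=36+8=44
ADD r6, r3, r0 → r6=3+35=38
halt.

38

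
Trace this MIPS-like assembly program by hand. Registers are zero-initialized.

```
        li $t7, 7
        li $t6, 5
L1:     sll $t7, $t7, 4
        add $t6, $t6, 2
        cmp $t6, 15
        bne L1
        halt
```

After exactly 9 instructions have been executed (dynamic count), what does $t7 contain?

after li $t7, 7: $t7=7
after li $t6, 5: $t6=5
after sll $t7, $t7, 4: $t7=7<<4=112
after add $t6, $t6, 2: $t6=5+2=7
cmp $t6, 15  (cmp 7,15)
bne L1: taken
after sll $t7, $t7, 4: $t7=112<<4=1792
after add $t6, $t6, 2: $t6=7+2=9
cmp $t6, 15  (cmp 9,15)
After step 9: $t7 = 1792.

1792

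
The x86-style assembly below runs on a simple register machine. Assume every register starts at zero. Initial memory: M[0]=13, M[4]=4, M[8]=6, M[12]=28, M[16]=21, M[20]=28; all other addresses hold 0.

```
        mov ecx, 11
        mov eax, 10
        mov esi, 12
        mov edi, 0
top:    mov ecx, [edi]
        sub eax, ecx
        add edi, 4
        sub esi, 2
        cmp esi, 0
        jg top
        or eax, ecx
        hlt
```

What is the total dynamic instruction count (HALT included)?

ecx=11
eax=10
esi=12
edi=0
ecx=M[0]=13
eax=10-13=-3
edi=0+4=4
esi=12-2=10
cmp esi, 0  (cmp 10,0)
jg top: taken
ecx=M[4]=4
eax=(-3)-4=-7
edi=4+4=8
esi=10-2=8
cmp esi, 0  (cmp 8,0)
jg top: taken
ecx=M[8]=6
eax=(-7)-6=-13
edi=8+4=12
esi=8-2=6
cmp esi, 0  (cmp 6,0)
jg top: taken
ecx=M[12]=28
eax=(-13)-28=-41
edi=12+4=16
esi=6-2=4
cmp esi, 0  (cmp 4,0)
jg top: taken
ecx=M[16]=21
eax=(-41)-21=-62
edi=16+4=20
esi=4-2=2
cmp esi, 0  (cmp 2,0)
jg top: taken
ecx=M[20]=28
eax=(-62)-28=-90
edi=20+4=24
esi=2-2=0
cmp esi, 0  (cmp 0,0)
jg top: not taken
eax=(-90)|28=-66
halt.
Total executed instructions: 42.

42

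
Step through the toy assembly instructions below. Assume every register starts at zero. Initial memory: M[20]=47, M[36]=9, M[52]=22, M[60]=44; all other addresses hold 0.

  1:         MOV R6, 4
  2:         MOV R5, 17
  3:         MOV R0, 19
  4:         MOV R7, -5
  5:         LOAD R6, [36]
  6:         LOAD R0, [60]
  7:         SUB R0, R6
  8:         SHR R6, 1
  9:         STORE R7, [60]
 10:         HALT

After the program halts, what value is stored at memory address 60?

R6=4
R5=17
R0=19
R7=-5
R6=M[36]=9
R0=M[60]=44
R0=44-9=35
R6=9>>1=4
STORE R7, [60] → M[60]=-5
halt.

-5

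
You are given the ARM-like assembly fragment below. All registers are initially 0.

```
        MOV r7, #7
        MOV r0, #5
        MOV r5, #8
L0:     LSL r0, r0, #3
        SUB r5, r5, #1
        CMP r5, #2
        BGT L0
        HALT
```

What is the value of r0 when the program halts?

1310720

after MOV r7, #7: r7=7
after MOV r0, #5: r0=5
after MOV r5, #8: r5=8
after LSL r0, r0, #3: r0=5<<3=40
after SUB r5, r5, #1: r5=8-1=7
CMP r5, #2  (cmp 7,2)
BGT L0: taken
after LSL r0, r0, #3: r0=40<<3=320
after SUB r5, r5, #1: r5=7-1=6
CMP r5, #2  (cmp 6,2)
BGT L0: taken
after LSL r0, r0, #3: r0=320<<3=2560
after SUB r5, r5, #1: r5=6-1=5
CMP r5, #2  (cmp 5,2)
BGT L0: taken
after LSL r0, r0, #3: r0=2560<<3=20480
after SUB r5, r5, #1: r5=5-1=4
CMP r5, #2  (cmp 4,2)
BGT L0: taken
after LSL r0, r0, #3: r0=20480<<3=163840
after SUB r5, r5, #1: r5=4-1=3
CMP r5, #2  (cmp 3,2)
BGT L0: taken
after LSL r0, r0, #3: r0=163840<<3=1310720
after SUB r5, r5, #1: r5=3-1=2
CMP r5, #2  (cmp 2,2)
BGT L0: not taken
halt.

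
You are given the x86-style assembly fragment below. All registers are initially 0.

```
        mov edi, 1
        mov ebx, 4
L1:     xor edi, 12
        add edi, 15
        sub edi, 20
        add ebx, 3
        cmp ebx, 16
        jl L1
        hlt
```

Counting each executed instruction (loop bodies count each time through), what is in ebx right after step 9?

after mov edi, 1: edi=1
after mov ebx, 4: ebx=4
after xor edi, 12: edi=1^12=13
after add edi, 15: edi=13+15=28
after sub edi, 20: edi=28-20=8
after add ebx, 3: ebx=4+3=7
cmp ebx, 16  (cmp 7,16)
jl L1: taken
after xor edi, 12: edi=8^12=4
After step 9: ebx = 7.

7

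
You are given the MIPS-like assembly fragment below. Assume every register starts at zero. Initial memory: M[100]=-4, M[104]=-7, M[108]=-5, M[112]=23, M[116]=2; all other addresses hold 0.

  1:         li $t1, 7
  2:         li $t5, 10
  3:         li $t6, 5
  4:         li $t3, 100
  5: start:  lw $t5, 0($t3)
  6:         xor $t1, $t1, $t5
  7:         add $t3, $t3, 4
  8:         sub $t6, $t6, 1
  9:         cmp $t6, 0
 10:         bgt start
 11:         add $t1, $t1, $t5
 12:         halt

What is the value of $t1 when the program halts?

$t1=7
$t5=10
$t6=5
$t3=100
$t5=M[100]=-4
$t1=7^(-4)=-5
$t3=100+4=104
$t6=5-1=4
cmp $t6, 0  (cmp 4,0)
bgt start: taken
$t5=M[104]=-7
$t1=(-5)^(-7)=2
$t3=104+4=108
$t6=4-1=3
cmp $t6, 0  (cmp 3,0)
bgt start: taken
$t5=M[108]=-5
$t1=2^(-5)=-7
$t3=108+4=112
$t6=3-1=2
cmp $t6, 0  (cmp 2,0)
bgt start: taken
$t5=M[112]=23
$t1=(-7)^23=-18
$t3=112+4=116
$t6=2-1=1
cmp $t6, 0  (cmp 1,0)
bgt start: taken
$t5=M[116]=2
$t1=(-18)^2=-20
$t3=116+4=120
$t6=1-1=0
cmp $t6, 0  (cmp 0,0)
bgt start: not taken
$t1=(-20)+2=-18
halt.

-18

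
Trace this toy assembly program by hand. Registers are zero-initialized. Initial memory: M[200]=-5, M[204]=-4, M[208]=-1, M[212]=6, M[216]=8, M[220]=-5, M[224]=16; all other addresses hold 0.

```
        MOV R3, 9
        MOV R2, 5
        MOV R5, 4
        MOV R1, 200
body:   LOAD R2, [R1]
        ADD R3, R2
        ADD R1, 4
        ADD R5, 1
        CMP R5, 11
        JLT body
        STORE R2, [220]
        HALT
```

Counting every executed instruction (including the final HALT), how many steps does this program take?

after MOV R3, 9: R3=9
after MOV R2, 5: R2=5
after MOV R5, 4: R5=4
after MOV R1, 200: R1=200
after LOAD R2, [R1]: R2=M[200]=-5
after ADD R3, R2: R3=9+(-5)=4
after ADD R1, 4: R1=200+4=204
after ADD R5, 1: R5=4+1=5
CMP R5, 11  (cmp 5,11)
JLT body: taken
after LOAD R2, [R1]: R2=M[204]=-4
after ADD R3, R2: R3=4+(-4)=0
after ADD R1, 4: R1=204+4=208
after ADD R5, 1: R5=5+1=6
CMP R5, 11  (cmp 6,11)
JLT body: taken
after LOAD R2, [R1]: R2=M[208]=-1
after ADD R3, R2: R3=0+(-1)=-1
after ADD R1, 4: R1=208+4=212
after ADD R5, 1: R5=6+1=7
CMP R5, 11  (cmp 7,11)
JLT body: taken
after LOAD R2, [R1]: R2=M[212]=6
after ADD R3, R2: R3=(-1)+6=5
after ADD R1, 4: R1=212+4=216
after ADD R5, 1: R5=7+1=8
CMP R5, 11  (cmp 8,11)
JLT body: taken
after LOAD R2, [R1]: R2=M[216]=8
after ADD R3, R2: R3=5+8=13
after ADD R1, 4: R1=216+4=220
after ADD R5, 1: R5=8+1=9
CMP R5, 11  (cmp 9,11)
JLT body: taken
after LOAD R2, [R1]: R2=M[220]=-5
after ADD R3, R2: R3=13+(-5)=8
after ADD R1, 4: R1=220+4=224
after ADD R5, 1: R5=9+1=10
CMP R5, 11  (cmp 10,11)
JLT body: taken
after LOAD R2, [R1]: R2=M[224]=16
after ADD R3, R2: R3=8+16=24
after ADD R1, 4: R1=224+4=228
after ADD R5, 1: R5=10+1=11
CMP R5, 11  (cmp 11,11)
JLT body: not taken
STORE R2, [220] → M[220]=16
halt.
Total executed instructions: 48.

48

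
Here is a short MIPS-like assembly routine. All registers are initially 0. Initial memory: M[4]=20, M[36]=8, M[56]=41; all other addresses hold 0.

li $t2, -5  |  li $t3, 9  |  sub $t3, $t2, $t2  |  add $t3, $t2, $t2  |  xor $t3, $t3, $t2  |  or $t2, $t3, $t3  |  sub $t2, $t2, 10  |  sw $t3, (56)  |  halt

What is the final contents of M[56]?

li $t2, -5 → $t2=-5
li $t3, 9 → $t3=9
sub $t3, $t2, $t2 → $t3=(-5)-(-5)=0
add $t3, $t2, $t2 → $t3=(-5)+(-5)=-10
xor $t3, $t3, $t2 → $t3=(-10)^(-5)=13
or $t2, $t3, $t3 → $t2=13|13=13
sub $t2, $t2, 10 → $t2=13-10=3
sw $t3, (56) → M[56]=13
halt.

13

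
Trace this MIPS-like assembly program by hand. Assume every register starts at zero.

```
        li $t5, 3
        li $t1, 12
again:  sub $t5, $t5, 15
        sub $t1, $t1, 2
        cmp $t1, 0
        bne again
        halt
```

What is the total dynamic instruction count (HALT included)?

after li $t5, 3: $t5=3
after li $t1, 12: $t1=12
after sub $t5, $t5, 15: $t5=3-15=-12
after sub $t1, $t1, 2: $t1=12-2=10
cmp $t1, 0  (cmp 10,0)
bne again: taken
after sub $t5, $t5, 15: $t5=(-12)-15=-27
after sub $t1, $t1, 2: $t1=10-2=8
cmp $t1, 0  (cmp 8,0)
bne again: taken
after sub $t5, $t5, 15: $t5=(-27)-15=-42
after sub $t1, $t1, 2: $t1=8-2=6
cmp $t1, 0  (cmp 6,0)
bne again: taken
after sub $t5, $t5, 15: $t5=(-42)-15=-57
after sub $t1, $t1, 2: $t1=6-2=4
cmp $t1, 0  (cmp 4,0)
bne again: taken
after sub $t5, $t5, 15: $t5=(-57)-15=-72
after sub $t1, $t1, 2: $t1=4-2=2
cmp $t1, 0  (cmp 2,0)
bne again: taken
after sub $t5, $t5, 15: $t5=(-72)-15=-87
after sub $t1, $t1, 2: $t1=2-2=0
cmp $t1, 0  (cmp 0,0)
bne again: not taken
halt.
Total executed instructions: 27.

27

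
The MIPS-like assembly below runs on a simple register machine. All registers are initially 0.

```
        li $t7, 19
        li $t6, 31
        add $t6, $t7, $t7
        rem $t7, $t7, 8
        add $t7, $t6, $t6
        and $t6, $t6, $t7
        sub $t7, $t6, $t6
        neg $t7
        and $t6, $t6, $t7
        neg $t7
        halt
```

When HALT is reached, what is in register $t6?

0

after li $t7, 19: $t7=19
after li $t6, 31: $t6=31
after add $t6, $t7, $t7: $t6=19+19=38
after rem $t7, $t7, 8: $t7=19%8=3
after add $t7, $t6, $t6: $t7=38+38=76
after and $t6, $t6, $t7: $t6=38&76=4
after sub $t7, $t6, $t6: $t7=4-4=0
after neg $t7: $t7=-(0)=0
after and $t6, $t6, $t7: $t6=4&0=0
after neg $t7: $t7=-(0)=0
halt.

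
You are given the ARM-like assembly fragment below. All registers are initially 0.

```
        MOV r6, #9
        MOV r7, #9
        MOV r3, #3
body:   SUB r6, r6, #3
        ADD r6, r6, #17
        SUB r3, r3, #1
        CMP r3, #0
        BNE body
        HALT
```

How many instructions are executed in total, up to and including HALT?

MOV r6, #9 → r6=9
MOV r7, #9 → r7=9
MOV r3, #3 → r3=3
SUB r6, r6, #3 → r6=9-3=6
ADD r6, r6, #17 → r6=6+17=23
SUB r3, r3, #1 → r3=3-1=2
CMP r3, #0  (cmp 2,0)
BNE body: taken
SUB r6, r6, #3 → r6=23-3=20
ADD r6, r6, #17 → r6=20+17=37
SUB r3, r3, #1 → r3=2-1=1
CMP r3, #0  (cmp 1,0)
BNE body: taken
SUB r6, r6, #3 → r6=37-3=34
ADD r6, r6, #17 → r6=34+17=51
SUB r3, r3, #1 → r3=1-1=0
CMP r3, #0  (cmp 0,0)
BNE body: not taken
halt.
Total executed instructions: 19.

19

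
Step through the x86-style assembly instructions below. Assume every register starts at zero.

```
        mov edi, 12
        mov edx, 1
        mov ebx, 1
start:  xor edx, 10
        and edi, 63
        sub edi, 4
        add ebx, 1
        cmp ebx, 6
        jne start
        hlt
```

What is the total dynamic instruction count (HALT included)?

edi=12
edx=1
ebx=1
edx=1^10=11
edi=12&63=12
edi=12-4=8
ebx=1+1=2
cmp ebx, 6  (cmp 2,6)
jne start: taken
edx=11^10=1
edi=8&63=8
edi=8-4=4
ebx=2+1=3
cmp ebx, 6  (cmp 3,6)
jne start: taken
edx=1^10=11
edi=4&63=4
edi=4-4=0
ebx=3+1=4
cmp ebx, 6  (cmp 4,6)
jne start: taken
edx=11^10=1
edi=0&63=0
edi=0-4=-4
ebx=4+1=5
cmp ebx, 6  (cmp 5,6)
jne start: taken
edx=1^10=11
edi=(-4)&63=60
edi=60-4=56
ebx=5+1=6
cmp ebx, 6  (cmp 6,6)
jne start: not taken
halt.
Total executed instructions: 34.

34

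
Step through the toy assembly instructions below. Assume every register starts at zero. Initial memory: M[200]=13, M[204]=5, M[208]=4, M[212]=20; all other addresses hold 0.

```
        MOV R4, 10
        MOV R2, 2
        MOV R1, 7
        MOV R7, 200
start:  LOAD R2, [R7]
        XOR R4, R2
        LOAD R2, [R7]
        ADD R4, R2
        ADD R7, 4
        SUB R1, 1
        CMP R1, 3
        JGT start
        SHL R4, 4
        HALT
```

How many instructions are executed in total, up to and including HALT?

38

R4=10
R2=2
R1=7
R7=200
R2=M[200]=13
R4=10^13=7
R2=M[200]=13
R4=7+13=20
R7=200+4=204
R1=7-1=6
CMP R1, 3  (cmp 6,3)
JGT start: taken
R2=M[204]=5
R4=20^5=17
R2=M[204]=5
R4=17+5=22
R7=204+4=208
R1=6-1=5
CMP R1, 3  (cmp 5,3)
JGT start: taken
R2=M[208]=4
R4=22^4=18
R2=M[208]=4
R4=18+4=22
R7=208+4=212
R1=5-1=4
CMP R1, 3  (cmp 4,3)
JGT start: taken
R2=M[212]=20
R4=22^20=2
R2=M[212]=20
R4=2+20=22
R7=212+4=216
R1=4-1=3
CMP R1, 3  (cmp 3,3)
JGT start: not taken
R4=22<<4=352
halt.
Total executed instructions: 38.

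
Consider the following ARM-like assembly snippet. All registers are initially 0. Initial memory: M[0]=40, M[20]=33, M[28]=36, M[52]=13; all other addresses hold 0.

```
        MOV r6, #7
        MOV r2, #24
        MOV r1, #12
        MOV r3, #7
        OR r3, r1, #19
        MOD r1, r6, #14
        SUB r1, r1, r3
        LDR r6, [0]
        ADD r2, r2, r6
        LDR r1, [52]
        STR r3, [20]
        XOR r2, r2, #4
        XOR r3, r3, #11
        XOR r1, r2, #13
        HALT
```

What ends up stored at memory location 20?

31

MOV r6, #7 → r6=7
MOV r2, #24 → r2=24
MOV r1, #12 → r1=12
MOV r3, #7 → r3=7
OR r3, r1, #19 → r3=12|19=31
MOD r1, r6, #14 → r1=7%14=7
SUB r1, r1, r3 → r1=7-31=-24
LDR r6, [0] → r6=M[0]=40
ADD r2, r2, r6 → r2=24+40=64
LDR r1, [52] → r1=M[52]=13
STR r3, [20] → M[20]=31
XOR r2, r2, #4 → r2=64^4=68
XOR r3, r3, #11 → r3=31^11=20
XOR r1, r2, #13 → r1=68^13=73
halt.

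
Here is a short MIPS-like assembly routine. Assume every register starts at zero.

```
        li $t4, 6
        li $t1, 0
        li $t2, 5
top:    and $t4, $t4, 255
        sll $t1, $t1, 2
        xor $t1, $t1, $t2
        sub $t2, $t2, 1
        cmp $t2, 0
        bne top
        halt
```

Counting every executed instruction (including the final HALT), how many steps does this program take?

li $t4, 6 → $t4=6
li $t1, 0 → $t1=0
li $t2, 5 → $t2=5
and $t4, $t4, 255 → $t4=6&255=6
sll $t1, $t1, 2 → $t1=0<<2=0
xor $t1, $t1, $t2 → $t1=0^5=5
sub $t2, $t2, 1 → $t2=5-1=4
cmp $t2, 0  (cmp 4,0)
bne top: taken
and $t4, $t4, 255 → $t4=6&255=6
sll $t1, $t1, 2 → $t1=5<<2=20
xor $t1, $t1, $t2 → $t1=20^4=16
sub $t2, $t2, 1 → $t2=4-1=3
cmp $t2, 0  (cmp 3,0)
bne top: taken
and $t4, $t4, 255 → $t4=6&255=6
sll $t1, $t1, 2 → $t1=16<<2=64
xor $t1, $t1, $t2 → $t1=64^3=67
sub $t2, $t2, 1 → $t2=3-1=2
cmp $t2, 0  (cmp 2,0)
bne top: taken
and $t4, $t4, 255 → $t4=6&255=6
sll $t1, $t1, 2 → $t1=67<<2=268
xor $t1, $t1, $t2 → $t1=268^2=270
sub $t2, $t2, 1 → $t2=2-1=1
cmp $t2, 0  (cmp 1,0)
bne top: taken
and $t4, $t4, 255 → $t4=6&255=6
sll $t1, $t1, 2 → $t1=270<<2=1080
xor $t1, $t1, $t2 → $t1=1080^1=1081
sub $t2, $t2, 1 → $t2=1-1=0
cmp $t2, 0  (cmp 0,0)
bne top: not taken
halt.
Total executed instructions: 34.

34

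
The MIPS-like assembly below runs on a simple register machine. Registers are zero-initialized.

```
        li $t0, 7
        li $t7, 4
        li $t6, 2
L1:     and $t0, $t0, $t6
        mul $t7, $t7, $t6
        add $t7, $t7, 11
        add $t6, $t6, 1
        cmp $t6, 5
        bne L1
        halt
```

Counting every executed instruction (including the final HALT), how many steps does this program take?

22

li $t0, 7 → $t0=7
li $t7, 4 → $t7=4
li $t6, 2 → $t6=2
and $t0, $t0, $t6 → $t0=7&2=2
mul $t7, $t7, $t6 → $t7=4*2=8
add $t7, $t7, 11 → $t7=8+11=19
add $t6, $t6, 1 → $t6=2+1=3
cmp $t6, 5  (cmp 3,5)
bne L1: taken
and $t0, $t0, $t6 → $t0=2&3=2
mul $t7, $t7, $t6 → $t7=19*3=57
add $t7, $t7, 11 → $t7=57+11=68
add $t6, $t6, 1 → $t6=3+1=4
cmp $t6, 5  (cmp 4,5)
bne L1: taken
and $t0, $t0, $t6 → $t0=2&4=0
mul $t7, $t7, $t6 → $t7=68*4=272
add $t7, $t7, 11 → $t7=272+11=283
add $t6, $t6, 1 → $t6=4+1=5
cmp $t6, 5  (cmp 5,5)
bne L1: not taken
halt.
Total executed instructions: 22.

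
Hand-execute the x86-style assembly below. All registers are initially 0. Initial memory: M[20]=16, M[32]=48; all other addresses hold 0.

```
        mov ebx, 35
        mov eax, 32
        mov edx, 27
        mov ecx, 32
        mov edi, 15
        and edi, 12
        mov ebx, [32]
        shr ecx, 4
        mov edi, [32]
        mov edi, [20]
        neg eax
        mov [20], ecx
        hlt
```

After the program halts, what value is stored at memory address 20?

after mov ebx, 35: ebx=35
after mov eax, 32: eax=32
after mov edx, 27: edx=27
after mov ecx, 32: ecx=32
after mov edi, 15: edi=15
after and edi, 12: edi=15&12=12
after mov ebx, [32]: ebx=M[32]=48
after shr ecx, 4: ecx=32>>4=2
after mov edi, [32]: edi=M[32]=48
after mov edi, [20]: edi=M[20]=16
after neg eax: eax=-(32)=-32
mov [20], ecx → M[20]=2
halt.

2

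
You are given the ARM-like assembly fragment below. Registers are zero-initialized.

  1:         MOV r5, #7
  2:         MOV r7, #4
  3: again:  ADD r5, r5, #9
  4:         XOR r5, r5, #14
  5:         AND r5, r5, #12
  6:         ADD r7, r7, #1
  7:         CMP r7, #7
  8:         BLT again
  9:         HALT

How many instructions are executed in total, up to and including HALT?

21

r5=7
r7=4
r5=7+9=16
r5=16^14=30
r5=30&12=12
r7=4+1=5
CMP r7, #7  (cmp 5,7)
BLT again: taken
r5=12+9=21
r5=21^14=27
r5=27&12=8
r7=5+1=6
CMP r7, #7  (cmp 6,7)
BLT again: taken
r5=8+9=17
r5=17^14=31
r5=31&12=12
r7=6+1=7
CMP r7, #7  (cmp 7,7)
BLT again: not taken
halt.
Total executed instructions: 21.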